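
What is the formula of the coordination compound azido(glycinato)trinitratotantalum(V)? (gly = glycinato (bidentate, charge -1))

[Ta(gly)(N3)(NO3)3]

Ligands: 1 glycinato (gly, -1), 3 nitrato (NO3, -1), 1 azido (N3, -1). Ligand charge sum = -5.
With Ta in oxidation state +5, the complex ion is [Ta...].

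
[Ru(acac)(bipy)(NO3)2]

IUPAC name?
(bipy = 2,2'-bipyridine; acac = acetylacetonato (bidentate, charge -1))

(acetylacetonato)(2,2'-bipyridine)dinitratoruthenium(III)

There is no counter-ion, so the complex is neutral overall.
Ligand charges: 1×2,2'-bipyridine (neutral), 2×nitrato (-1 each), 1×acetylacetonato (-1 each); total -3. So Ru + (-3) = 0, giving Ru = +3.
Ligands are named alphabetically: acetylacetonato before bipyridine before nitrato.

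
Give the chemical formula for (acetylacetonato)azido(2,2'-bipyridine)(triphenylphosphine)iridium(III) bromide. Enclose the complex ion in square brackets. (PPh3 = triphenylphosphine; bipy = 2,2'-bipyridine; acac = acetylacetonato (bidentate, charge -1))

[Ir(acac)(bipy)(N3)(PPh3)]Br

Ligands: 1 triphenylphosphine (PPh3, neutral), 1 azido (N3, -1), 1 2,2'-bipyridine (bipy, neutral), 1 acetylacetonato (acac, -1). Ligand charge sum = -2.
With Ir in oxidation state +3, the complex ion is [Ir...]^1+.
Charge balance with bromide (-1) requires 1 complex ion per 1 bromide.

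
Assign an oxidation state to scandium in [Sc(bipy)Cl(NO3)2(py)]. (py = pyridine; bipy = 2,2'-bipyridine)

No counter-ion: the bracketed complex is neutral.
Ligand charges: 1×py neutral; 1×Cl = -1; 1×bipy neutral; 2×NO3 = -2; sum -3.
Sc + (-3) = 0 ⇒ Sc is +3.

+3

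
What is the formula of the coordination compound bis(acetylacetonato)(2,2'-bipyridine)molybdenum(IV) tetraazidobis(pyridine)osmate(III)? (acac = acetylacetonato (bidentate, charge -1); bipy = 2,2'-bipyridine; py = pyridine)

[Mo(acac)2(bipy)][Os(N3)4(py)2]2

Cation [Mo…]: ligand charges -2, Mo(IV) ⇒ ion charge 2+.
Anion [Os…]: ligand charges -4, Os(III) ⇒ ion charge 1−.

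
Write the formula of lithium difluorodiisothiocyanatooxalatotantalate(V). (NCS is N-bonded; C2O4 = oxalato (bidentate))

Ligands: 2 fluoro (F, -1), 2 isothiocyanato (NCS, -1), 1 oxalato (C2O4, -2). Ligand charge sum = -6.
With Ta in oxidation state +5, the complex ion is [Ta...]^1−.
Charge balance with lithium (+1) requires 1 complex ion per 1 lithium.

Li[Ta(C2O4)F2(NCS)2]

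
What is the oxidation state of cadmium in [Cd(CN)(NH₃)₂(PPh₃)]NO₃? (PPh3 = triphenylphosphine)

+2

1 nitrate outside the brackets (-1 each) → the complex ion is 1+.
Ligand charges: 1×CN = -1; 2×NH3 neutral; 1×PPh3 neutral; sum -1.
Cd + (-1) = 1+ ⇒ Cd is +2.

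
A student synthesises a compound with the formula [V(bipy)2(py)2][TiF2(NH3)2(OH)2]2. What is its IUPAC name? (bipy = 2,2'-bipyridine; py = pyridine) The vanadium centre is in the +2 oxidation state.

V is given as +2; the cation's ligand charges sum to 0, so the complex cation is 2+.
With 2 anions per cation, each anion must be 2/2 = 1−.
Anion: ligand charges sum to -4; for the ion to be 1−, Ti = +3.

bis(2,2'-bipyridine)bis(pyridine)vanadium(II) diamminedifluorodihydroxotitanate(III)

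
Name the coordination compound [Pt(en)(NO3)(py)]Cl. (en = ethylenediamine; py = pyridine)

The 1 chloride counter-ion carries a total charge of -1, so each complex ion is 1+.
Ligand charges: 1×ethylenediamine (neutral), 1×pyridine (neutral), 1×nitrato (-1 each); total -1. So Pt + (-1) = 1+, giving Pt = +2.
Ligands are named alphabetically: ethylenediamine before nitrato before pyridine.

(ethylenediamine)nitrato(pyridine)platinum(II) chloride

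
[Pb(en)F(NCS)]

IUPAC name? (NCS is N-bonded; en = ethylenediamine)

There is no counter-ion, so the complex is neutral overall.
Ligand charges: 1×fluoro (-1 each), 1×isothiocyanato (-1 each), 1×ethylenediamine (neutral); total -2. So Pb + (-2) = 0, giving Pb = +2.
Ligands are named alphabetically: ethylenediamine before fluoro before isothiocyanato.

(ethylenediamine)fluoroisothiocyanatolead(II)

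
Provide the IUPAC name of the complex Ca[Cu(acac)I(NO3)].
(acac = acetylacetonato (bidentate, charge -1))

The 1 calcium counter-ion carries a total charge of +2, so each complex ion is 2−.
Ligand charges: 1×iodo (-1 each), 1×nitrato (-1 each), 1×acetylacetonato (-1 each); total -3. So Cu + (-3) = 2−, giving Cu = +1.
Ligands are named alphabetically: acetylacetonato before iodo before nitrato.
The complex ion is anionic, so copper takes the -ate form cuprate(I).

calcium (acetylacetonato)iodonitratocuprate(I)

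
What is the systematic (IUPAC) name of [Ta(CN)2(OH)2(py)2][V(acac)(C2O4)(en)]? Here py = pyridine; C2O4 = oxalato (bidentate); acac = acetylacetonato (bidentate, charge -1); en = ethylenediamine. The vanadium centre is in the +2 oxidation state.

dicyanodihydroxobis(pyridine)tantalum(V) (acetylacetonato)(ethylenediamine)oxalatovanadate(II)

Both ions are complex: the cation is named first with the plain metal name, the anion second with the -ate form; each ion's ligands are alphabetised independently.
V is given as +2; the anion's ligand charges sum to -3, so the complex anion is 1−.
A 1:1 salt means the cation carries the equal and opposite charge, 1+.
Cation: ligand charges sum to -4; for the ion to be 1+, Ta = +5.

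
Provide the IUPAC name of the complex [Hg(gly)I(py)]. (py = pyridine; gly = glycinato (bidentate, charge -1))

There is no counter-ion, so the complex is neutral overall.
Ligand charges: 1×pyridine (neutral), 1×iodo (-1 each), 1×glycinato (-1 each); total -2. So Hg + (-2) = 0, giving Hg = +2.
Ligands are named alphabetically: glycinato before iodo before pyridine.

(glycinato)iodo(pyridine)mercury(II)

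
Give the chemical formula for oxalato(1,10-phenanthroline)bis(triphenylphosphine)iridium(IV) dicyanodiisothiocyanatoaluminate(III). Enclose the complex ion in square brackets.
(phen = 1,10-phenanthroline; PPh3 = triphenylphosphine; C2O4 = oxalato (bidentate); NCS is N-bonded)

[Ir(C2O4)(phen)(PPh3)2][Al(CN)2(NCS)2]2

Cation [Ir…]: ligand charges -2, Ir(IV) ⇒ ion charge 2+.
Anion [Al…]: ligand charges -4, Al(III) ⇒ ion charge 1−.
One 2+ cation requires 2 of the 1− anion.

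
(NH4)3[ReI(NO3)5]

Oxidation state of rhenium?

+3

3 ammonium outside the brackets (+1 each) → the complex ion is 3−.
Ligand charges: 1×I = -1; 5×NO3 = -5; sum -6.
Re + (-6) = 3− ⇒ Re is +3.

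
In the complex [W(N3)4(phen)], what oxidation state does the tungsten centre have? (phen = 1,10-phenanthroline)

No counter-ion: the bracketed complex is neutral.
Ligand charges: 4×N3 = -4; 1×phen neutral; sum -4.
W + (-4) = 0 ⇒ W is +4.

+4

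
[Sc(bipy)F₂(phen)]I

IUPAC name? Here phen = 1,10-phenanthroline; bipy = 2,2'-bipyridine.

(2,2'-bipyridine)difluoro(1,10-phenanthroline)scandium(III) iodide

The 1 iodide counter-ion carries a total charge of -1, so each complex ion is 1+.
Ligand charges: 1×1,10-phenanthroline (neutral), 2×fluoro (-1 each), 1×2,2'-bipyridine (neutral); total -2. So Sc + (-2) = 1+, giving Sc = +3.
Ligands are named alphabetically: bipyridine before fluoro before phenanthroline.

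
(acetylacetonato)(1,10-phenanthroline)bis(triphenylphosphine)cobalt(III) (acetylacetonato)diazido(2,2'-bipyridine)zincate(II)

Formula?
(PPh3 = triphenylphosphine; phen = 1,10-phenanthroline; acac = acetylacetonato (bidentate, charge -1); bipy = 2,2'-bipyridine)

Cation [Co…]: ligand charges -1, Co(III) ⇒ ion charge 2+.
Anion [Zn…]: ligand charges -3, Zn(II) ⇒ ion charge 1−.
One 2+ cation requires 2 of the 1− anion.

[Co(acac)(phen)(PPh3)2][Zn(acac)(bipy)(N3)2]2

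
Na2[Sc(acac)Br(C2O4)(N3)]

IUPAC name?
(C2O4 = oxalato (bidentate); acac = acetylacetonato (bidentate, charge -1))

sodium (acetylacetonato)azidobromooxalatoscandate(III)

The 2 sodium counter-ions carry a total charge of +2, so each complex ion is 2−.
Ligand charges: 1×oxalato (-2 each), 1×bromo (-1 each), 1×azido (-1 each), 1×acetylacetonato (-1 each); total -5. So Sc + (-5) = 2−, giving Sc = +3.
Ligands are named alphabetically: acetylacetonato before azido before bromo before oxalato.
The complex ion is anionic, so scandium takes the -ate form scandate(III).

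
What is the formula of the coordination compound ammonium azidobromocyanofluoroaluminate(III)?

Ligands: 1 fluoro (F, -1), 1 azido (N3, -1), 1 bromo (Br, -1), 1 cyano (CN, -1). Ligand charge sum = -4.
With Al in oxidation state +3, the complex ion is [Al...]^1−.
Charge balance with ammonium (+1) requires 1 complex ion per 1 ammonium.

NH4[AlBr(CN)F(N3)]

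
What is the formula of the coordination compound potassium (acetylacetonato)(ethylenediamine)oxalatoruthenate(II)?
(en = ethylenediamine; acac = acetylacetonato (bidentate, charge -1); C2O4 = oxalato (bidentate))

Ligands: 1 ethylenediamine (en, neutral), 1 acetylacetonato (acac, -1), 1 oxalato (C2O4, -2). Ligand charge sum = -3.
Charge balance with potassium (+1) requires 1 complex ion per 1 potassium.

K[Ru(acac)(C2O4)(en)]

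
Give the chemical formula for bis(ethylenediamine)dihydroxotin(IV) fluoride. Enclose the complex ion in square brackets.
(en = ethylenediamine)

[Sn(en)2(OH)2]F2

Ligands: 2 hydroxo (OH, -1), 2 ethylenediamine (en, neutral). Ligand charge sum = -2.
With Sn in oxidation state +4, the complex ion is [Sn...]^2+.
Charge balance with fluoride (-1) requires 1 complex ion per 2 fluoride.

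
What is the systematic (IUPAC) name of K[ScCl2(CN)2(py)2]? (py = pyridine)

potassium dichlorodicyanobis(pyridine)scandate(III)

The 1 potassium counter-ion carries a total charge of +1, so each complex ion is 1−.
Ligand charges: 2×pyridine (neutral), 2×cyano (-1 each), 2×chloro (-1 each); total -4. So Sc + (-4) = 1−, giving Sc = +3.
Ligands are named alphabetically: chloro before cyano before pyridine.
The complex ion is anionic, so scandium takes the -ate form scandate(III).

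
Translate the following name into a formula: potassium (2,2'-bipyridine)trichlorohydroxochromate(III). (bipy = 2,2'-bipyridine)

K[Cr(bipy)Cl3(OH)]

Ligands: 3 chloro (Cl, -1), 1 2,2'-bipyridine (bipy, neutral), 1 hydroxo (OH, -1). Ligand charge sum = -4.
Charge balance with potassium (+1) requires 1 complex ion per 1 potassium.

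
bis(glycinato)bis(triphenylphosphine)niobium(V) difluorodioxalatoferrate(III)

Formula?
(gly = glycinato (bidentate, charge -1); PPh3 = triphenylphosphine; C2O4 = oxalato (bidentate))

Cation [Nb…]: ligand charges -2, Nb(V) ⇒ ion charge 3+.
Anion [Fe…]: ligand charges -6, Fe(III) ⇒ ion charge 3−.
One 3+ cation balances one 3− anion.

[Nb(gly)2(PPh3)2][Fe(C2O4)2F2]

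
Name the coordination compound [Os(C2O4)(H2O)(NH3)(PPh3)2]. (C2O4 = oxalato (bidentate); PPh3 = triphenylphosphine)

ammineaquaoxalatobis(triphenylphosphine)osmium(II)

There is no counter-ion, so the complex is neutral overall.
Ligand charges: 1×ammine (neutral), 1×oxalato (-2 each), 2×triphenylphosphine (neutral), 1×aqua (neutral); total -2. So Os + (-2) = 0, giving Os = +2.
Ligands are named alphabetically: ammine before aqua before oxalato before triphenylphosphine.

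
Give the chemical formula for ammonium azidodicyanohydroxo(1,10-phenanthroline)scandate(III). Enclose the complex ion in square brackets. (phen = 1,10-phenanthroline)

NH4[Sc(CN)2(N3)(OH)(phen)]

Ligands: 1 hydroxo (OH, -1), 2 cyano (CN, -1), 1 azido (N3, -1), 1 1,10-phenanthroline (phen, neutral). Ligand charge sum = -4.
With Sc in oxidation state +3, the complex ion is [Sc...]^1−.
Charge balance with ammonium (+1) requires 1 complex ion per 1 ammonium.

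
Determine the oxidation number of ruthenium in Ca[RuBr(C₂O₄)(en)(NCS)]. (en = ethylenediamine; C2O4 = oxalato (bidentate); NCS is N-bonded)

1 calcium outside the brackets (+2 each) → the complex ion is 2−.
Ligand charges: 1×en neutral; 1×C2O4 = -2; 1×NCS = -1; 1×Br = -1; sum -4.
Ru + (-4) = 2− ⇒ Ru is +2.

+2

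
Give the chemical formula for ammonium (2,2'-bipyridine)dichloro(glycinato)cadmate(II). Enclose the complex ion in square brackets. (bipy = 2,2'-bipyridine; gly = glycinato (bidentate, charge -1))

NH4[Cd(bipy)Cl2(gly)]

Ligands: 1 2,2'-bipyridine (bipy, neutral), 2 chloro (Cl, -1), 1 glycinato (gly, -1). Ligand charge sum = -3.
With Cd in oxidation state +2, the complex ion is [Cd...]^1−.
Charge balance with ammonium (+1) requires 1 complex ion per 1 ammonium.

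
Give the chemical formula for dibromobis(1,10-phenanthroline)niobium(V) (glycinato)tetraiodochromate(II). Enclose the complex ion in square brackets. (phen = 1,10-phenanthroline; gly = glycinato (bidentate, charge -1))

Cation [Nb…]: ligand charges -2, Nb(V) ⇒ ion charge 3+.
Anion [Cr…]: ligand charges -5, Cr(II) ⇒ ion charge 3−.
One 3+ cation balances one 3− anion.

[NbBr2(phen)2][Cr(gly)I4]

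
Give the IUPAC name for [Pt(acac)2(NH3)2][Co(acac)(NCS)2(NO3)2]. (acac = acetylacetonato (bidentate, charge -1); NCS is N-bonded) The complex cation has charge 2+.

bis(acetylacetonato)diammineplatinum(IV) (acetylacetonato)diisothiocyanatodinitratocobaltate(III)

Both ions are complex: the cation is named first with the plain metal name, the anion second with the -ate form; each ion's ligands are alphabetised independently.
The complex cation is given as 2+; its ligand charges sum to -2, so Pt = +4.
A 1:1 salt means the anion carries the equal and opposite charge, 2−.
Anion: ligand charges sum to -5; for the ion to be 2−, Co = +3.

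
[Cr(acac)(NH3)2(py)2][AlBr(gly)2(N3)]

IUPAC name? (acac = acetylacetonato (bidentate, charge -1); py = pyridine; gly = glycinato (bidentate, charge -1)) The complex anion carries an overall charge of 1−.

(acetylacetonato)diamminebis(pyridine)chromium(II) azidobromobis(glycinato)aluminate(III)

The complex anion is given as 1−; its ligand charges sum to -4, so Al = +3.
A 1:1 salt means the cation carries the equal and opposite charge, 1+.
Cation: ligand charges sum to -1; for the ion to be 1+, Cr = +2.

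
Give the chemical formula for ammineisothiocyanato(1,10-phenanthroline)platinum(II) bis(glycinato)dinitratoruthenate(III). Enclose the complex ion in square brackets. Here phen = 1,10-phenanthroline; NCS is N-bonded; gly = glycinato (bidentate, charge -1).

Cation [Pt…]: ligand charges -1, Pt(II) ⇒ ion charge 1+.
Anion [Ru…]: ligand charges -4, Ru(III) ⇒ ion charge 1−.

[Pt(NCS)(NH3)(phen)][Ru(gly)2(NO3)2]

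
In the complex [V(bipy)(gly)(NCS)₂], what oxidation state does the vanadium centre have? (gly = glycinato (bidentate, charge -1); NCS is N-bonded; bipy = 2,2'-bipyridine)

+3

No counter-ion: the bracketed complex is neutral.
Ligand charges: 1×gly = -1; 2×NCS = -2; 1×bipy neutral; sum -3.
V + (-3) = 0 ⇒ V is +3.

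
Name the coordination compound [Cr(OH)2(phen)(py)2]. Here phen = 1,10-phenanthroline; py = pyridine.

There is no counter-ion, so the complex is neutral overall.
Ligand charges: 1×1,10-phenanthroline (neutral), 2×hydroxo (-1 each), 2×pyridine (neutral); total -2. So Cr + (-2) = 0, giving Cr = +2.
Ligands are named alphabetically: hydroxo before phenanthroline before pyridine.

dihydroxo(1,10-phenanthroline)bis(pyridine)chromium(II)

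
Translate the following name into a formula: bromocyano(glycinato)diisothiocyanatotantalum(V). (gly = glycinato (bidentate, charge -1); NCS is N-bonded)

Ligands: 1 glycinato (gly, -1), 2 isothiocyanato (NCS, -1), 1 cyano (CN, -1), 1 bromo (Br, -1). Ligand charge sum = -5.
With Ta in oxidation state +5, the complex ion is [Ta...].

[TaBr(CN)(gly)(NCS)2]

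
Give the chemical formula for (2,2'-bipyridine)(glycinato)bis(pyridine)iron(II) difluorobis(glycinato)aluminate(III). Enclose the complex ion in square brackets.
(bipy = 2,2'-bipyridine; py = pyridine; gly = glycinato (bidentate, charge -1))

[Fe(bipy)(gly)(py)2][AlF2(gly)2]

Cation [Fe…]: ligand charges -1, Fe(II) ⇒ ion charge 1+.
Anion [Al…]: ligand charges -4, Al(III) ⇒ ion charge 1−.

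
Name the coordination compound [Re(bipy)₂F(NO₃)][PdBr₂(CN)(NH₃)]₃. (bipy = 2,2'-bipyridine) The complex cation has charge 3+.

Both ions are complex: the cation is named first with the plain metal name, the anion second with the -ate form; each ion's ligands are alphabetised independently.
The complex cation is given as 3+; its ligand charges sum to -2, so Re = +5.
With 3 anions per cation, each anion must be 3/3 = 1−.
Anion: ligand charges sum to -3; for the ion to be 1−, Pd = +2.

bis(2,2'-bipyridine)fluoronitratorhenium(V) amminedibromocyanopalladate(II)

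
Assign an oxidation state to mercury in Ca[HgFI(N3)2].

+2

1 calcium outside the brackets (+2 each) → the complex ion is 2−.
Ligand charges: 1×F = -1; 2×N3 = -2; 1×I = -1; sum -4.
Hg + (-4) = 2− ⇒ Hg is +2.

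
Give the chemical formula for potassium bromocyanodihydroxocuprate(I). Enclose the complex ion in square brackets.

Ligands: 1 bromo (Br, -1), 2 hydroxo (OH, -1), 1 cyano (CN, -1). Ligand charge sum = -4.
With Cu in oxidation state +1, the complex ion is [Cu...]^3−.
Charge balance with potassium (+1) requires 1 complex ion per 3 potassium.

K3[CuBr(CN)(OH)2]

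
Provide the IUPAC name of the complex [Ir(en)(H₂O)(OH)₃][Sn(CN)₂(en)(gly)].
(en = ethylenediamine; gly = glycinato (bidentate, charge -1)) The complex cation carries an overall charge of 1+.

aqua(ethylenediamine)trihydroxoiridium(IV) dicyano(ethylenediamine)(glycinato)stannate(II)

Both ions are complex: the cation is named first with the plain metal name, the anion second with the -ate form; each ion's ligands are alphabetised independently.
The complex cation is given as 1+; its ligand charges sum to -3, so Ir = +4.
A 1:1 salt means the anion carries the equal and opposite charge, 1−.
Anion: ligand charges sum to -3; for the ion to be 1−, Sn = +2.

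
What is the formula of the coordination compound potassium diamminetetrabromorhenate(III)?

K[ReBr4(NH3)2]

Ligands: 4 bromo (Br, -1), 2 ammine (NH3, neutral). Ligand charge sum = -4.
With Re in oxidation state +3, the complex ion is [Re...]^1−.
Charge balance with potassium (+1) requires 1 complex ion per 1 potassium.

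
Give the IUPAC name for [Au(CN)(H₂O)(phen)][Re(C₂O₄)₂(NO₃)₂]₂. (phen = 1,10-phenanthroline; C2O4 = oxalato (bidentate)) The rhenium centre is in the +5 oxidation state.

Both ions are complex: the cation is named first with the plain metal name, the anion second with the -ate form; each ion's ligands are alphabetised independently.
Re is given as +5; the anion's ligand charges sum to -6, so the complex anion is 1−.
With 2 anions per cation, the cation must be 2×1 = 2+.
Cation: ligand charges sum to -1; for the ion to be 2+, Au = +3.

aquacyano(1,10-phenanthroline)gold(III) dinitratodioxalatorhenate(V)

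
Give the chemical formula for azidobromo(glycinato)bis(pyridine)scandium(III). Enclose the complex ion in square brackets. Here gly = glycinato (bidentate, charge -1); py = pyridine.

Ligands: 1 glycinato (gly, -1), 1 azido (N3, -1), 1 bromo (Br, -1), 2 pyridine (py, neutral). Ligand charge sum = -3.
With Sc in oxidation state +3, the complex ion is [Sc...].

[ScBr(gly)(N3)(py)2]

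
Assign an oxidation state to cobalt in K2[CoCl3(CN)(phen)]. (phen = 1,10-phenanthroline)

2 potassium outside the brackets (+1 each) → the complex ion is 2−.
Ligand charges: 3×Cl = -3; 1×phen neutral; 1×CN = -1; sum -4.
Co + (-4) = 2− ⇒ Co is +2.

+2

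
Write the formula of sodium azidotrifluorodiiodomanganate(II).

Ligands: 1 azido (N3, -1), 3 fluoro (F, -1), 2 iodo (I, -1). Ligand charge sum = -6.
With Mn in oxidation state +2, the complex ion is [Mn...]^4−.
Charge balance with sodium (+1) requires 1 complex ion per 4 sodium.

Na4[MnF3I2(N3)]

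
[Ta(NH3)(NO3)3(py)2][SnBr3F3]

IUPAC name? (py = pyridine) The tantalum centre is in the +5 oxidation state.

amminetrinitratobis(pyridine)tantalum(V) tribromotrifluorostannate(IV)

Both ions are complex: the cation is named first with the plain metal name, the anion second with the -ate form; each ion's ligands are alphabetised independently.
Ta is given as +5; the cation's ligand charges sum to -3, so the complex cation is 2+.
A 1:1 salt means the anion carries the equal and opposite charge, 2−.
Anion: ligand charges sum to -6; for the ion to be 2−, Sn = +4.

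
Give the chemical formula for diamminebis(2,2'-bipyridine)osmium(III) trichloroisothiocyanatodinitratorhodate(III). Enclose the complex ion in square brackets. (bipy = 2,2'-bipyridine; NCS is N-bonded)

Cation [Os…]: ligand charges 0, Os(III) ⇒ ion charge 3+.
Anion [Rh…]: ligand charges -6, Rh(III) ⇒ ion charge 3−.

[Os(bipy)2(NH3)2][RhCl3(NCS)(NO3)2]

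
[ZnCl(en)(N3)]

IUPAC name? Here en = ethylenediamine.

There is no counter-ion, so the complex is neutral overall.
Ligand charges: 1×ethylenediamine (neutral), 1×chloro (-1 each), 1×azido (-1 each); total -2. So Zn + (-2) = 0, giving Zn = +2.
Ligands are named alphabetically: azido before chloro before ethylenediamine.

azidochloro(ethylenediamine)zinc(II)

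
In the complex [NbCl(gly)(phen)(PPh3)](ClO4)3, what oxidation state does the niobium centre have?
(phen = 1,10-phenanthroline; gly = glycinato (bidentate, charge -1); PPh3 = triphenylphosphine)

+5

3 perchlorate outside the brackets (-1 each) → the complex ion is 3+.
Ligand charges: 1×phen neutral; 1×Cl = -1; 1×gly = -1; 1×PPh3 neutral; sum -2.
Nb + (-2) = 3+ ⇒ Nb is +5.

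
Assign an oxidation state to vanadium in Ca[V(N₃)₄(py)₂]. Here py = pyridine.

+2

1 calcium outside the brackets (+2 each) → the complex ion is 2−.
Ligand charges: 4×N3 = -4; 2×py neutral; sum -4.
V + (-4) = 2− ⇒ V is +2.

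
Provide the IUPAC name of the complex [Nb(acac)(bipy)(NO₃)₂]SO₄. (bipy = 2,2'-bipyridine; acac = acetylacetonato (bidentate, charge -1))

The 1 sulfate counter-ion carries a total charge of -2, so each complex ion is 2+.
Ligand charges: 2×nitrato (-1 each), 1×2,2'-bipyridine (neutral), 1×acetylacetonato (-1 each); total -3. So Nb + (-3) = 2+, giving Nb = +5.
Ligands are named alphabetically: acetylacetonato before bipyridine before nitrato.

(acetylacetonato)(2,2'-bipyridine)dinitratoniobium(V) sulfate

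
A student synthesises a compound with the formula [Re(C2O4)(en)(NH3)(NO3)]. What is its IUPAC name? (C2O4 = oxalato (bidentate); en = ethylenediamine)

ammine(ethylenediamine)nitratooxalatorhenium(III)

There is no counter-ion, so the complex is neutral overall.
Ligand charges: 1×oxalato (-2 each), 1×ammine (neutral), 1×nitrato (-1 each), 1×ethylenediamine (neutral); total -3. So Re + (-3) = 0, giving Re = +3.
Ligands are named alphabetically: ammine before ethylenediamine before nitrato before oxalato.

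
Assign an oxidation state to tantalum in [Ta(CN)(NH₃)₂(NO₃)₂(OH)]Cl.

1 chloride outside the brackets (-1 each) → the complex ion is 1+.
Ligand charges: 1×OH = -1; 1×CN = -1; 2×NO3 = -2; 2×NH3 neutral; sum -4.
Ta + (-4) = 1+ ⇒ Ta is +5.

+5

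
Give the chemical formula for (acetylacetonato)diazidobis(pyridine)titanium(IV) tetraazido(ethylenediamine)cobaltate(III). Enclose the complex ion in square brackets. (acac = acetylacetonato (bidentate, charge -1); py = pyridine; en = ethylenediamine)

[Ti(acac)(N3)2(py)2][Co(en)(N3)4]

Cation [Ti…]: ligand charges -3, Ti(IV) ⇒ ion charge 1+.
Anion [Co…]: ligand charges -4, Co(III) ⇒ ion charge 1−.
One 1+ cation balances one 1− anion.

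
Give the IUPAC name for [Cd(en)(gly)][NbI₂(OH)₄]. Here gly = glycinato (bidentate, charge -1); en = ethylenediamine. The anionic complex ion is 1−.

The complex anion is given as 1−; its ligand charges sum to -6, so Nb = +5.
A 1:1 salt means the cation carries the equal and opposite charge, 1+.
Cation: ligand charges sum to -1; for the ion to be 1+, Cd = +2.

(ethylenediamine)(glycinato)cadmium(II) tetrahydroxodiiodoniobate(V)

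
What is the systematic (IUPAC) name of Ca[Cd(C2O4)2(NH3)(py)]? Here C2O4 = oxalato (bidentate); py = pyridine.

calcium amminedioxalato(pyridine)cadmate(II)

The 1 calcium counter-ion carries a total charge of +2, so each complex ion is 2−.
Ligand charges: 1×ammine (neutral), 2×oxalato (-2 each), 1×pyridine (neutral); total -4. So Cd + (-4) = 2−, giving Cd = +2.
The complex ion is anionic, so cadmium takes the -ate form cadmate(II).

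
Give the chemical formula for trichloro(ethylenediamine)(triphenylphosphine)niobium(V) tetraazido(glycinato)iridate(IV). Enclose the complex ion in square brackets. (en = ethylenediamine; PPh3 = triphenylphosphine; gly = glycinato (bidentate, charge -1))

[NbCl3(en)(PPh3)][Ir(gly)(N3)4]2

Cation [Nb…]: ligand charges -3, Nb(V) ⇒ ion charge 2+.
Anion [Ir…]: ligand charges -5, Ir(IV) ⇒ ion charge 1−.
One 2+ cation requires 2 of the 1− anion.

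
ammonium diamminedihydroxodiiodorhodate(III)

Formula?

NH4[RhI2(NH3)2(OH)2]

Ligands: 2 hydroxo (OH, -1), 2 iodo (I, -1), 2 ammine (NH3, neutral). Ligand charge sum = -4.
Charge balance with ammonium (+1) requires 1 complex ion per 1 ammonium.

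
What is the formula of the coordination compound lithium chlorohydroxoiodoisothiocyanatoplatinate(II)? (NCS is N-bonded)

Ligands: 1 iodo (I, -1), 1 chloro (Cl, -1), 1 isothiocyanato (NCS, -1), 1 hydroxo (OH, -1). Ligand charge sum = -4.
Charge balance with lithium (+1) requires 1 complex ion per 2 lithium.

Li2[PtClI(NCS)(OH)]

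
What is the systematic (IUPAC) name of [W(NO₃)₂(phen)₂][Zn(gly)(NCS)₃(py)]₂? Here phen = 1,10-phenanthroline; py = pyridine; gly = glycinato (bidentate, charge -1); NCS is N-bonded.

Both ions are complex: the cation is named first with the plain metal name, the anion second with the -ate form; each ion's ligands are alphabetised independently.
Zinc is always +2 in its complexes; the anion's ligand charges sum to -4, so the complex anion is 2−.
With 2 anions per cation, the cation must be 2×2 = 4+.
Cation: ligand charges sum to -2; for the ion to be 4+, W = +6.

dinitratobis(1,10-phenanthroline)tungsten(VI) (glycinato)triisothiocyanato(pyridine)zincate(II)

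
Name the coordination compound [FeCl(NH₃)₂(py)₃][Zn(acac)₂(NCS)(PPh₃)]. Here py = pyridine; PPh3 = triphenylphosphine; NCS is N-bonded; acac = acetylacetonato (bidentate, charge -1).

diamminechlorotris(pyridine)iron(II) bis(acetylacetonato)isothiocyanato(triphenylphosphine)zincate(II)

Both ions are complex: the cation is named first with the plain metal name, the anion second with the -ate form; each ion's ligands are alphabetised independently.
Zinc is always +2 in its complexes; the anion's ligand charges sum to -3, so the complex anion is 1−.
A 1:1 salt means the cation carries the equal and opposite charge, 1+.
Cation: ligand charges sum to -1; for the ion to be 1+, Fe = +2.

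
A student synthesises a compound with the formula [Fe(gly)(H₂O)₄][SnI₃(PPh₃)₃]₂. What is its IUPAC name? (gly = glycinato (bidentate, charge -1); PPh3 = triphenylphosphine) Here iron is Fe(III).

Fe is given as +3; the cation's ligand charges sum to -1, so the complex cation is 2+.
With 2 anions per cation, each anion must be 2/2 = 1−.
Anion: ligand charges sum to -3; for the ion to be 1−, Sn = +2.

tetraaqua(glycinato)iron(III) triiodotris(triphenylphosphine)stannate(II)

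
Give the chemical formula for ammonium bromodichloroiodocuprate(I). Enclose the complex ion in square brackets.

(NH4)3[CuBrCl2I]

Ligands: 1 bromo (Br, -1), 2 chloro (Cl, -1), 1 iodo (I, -1). Ligand charge sum = -4.
With Cu in oxidation state +1, the complex ion is [Cu...]^3−.
Charge balance with ammonium (+1) requires 1 complex ion per 3 ammonium.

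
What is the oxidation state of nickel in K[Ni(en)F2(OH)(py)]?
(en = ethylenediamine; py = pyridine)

+2

1 potassium outside the brackets (+1 each) → the complex ion is 1−.
Ligand charges: 1×en neutral; 1×OH = -1; 2×F = -2; 1×py neutral; sum -3.
Ni + (-3) = 1− ⇒ Ni is +2.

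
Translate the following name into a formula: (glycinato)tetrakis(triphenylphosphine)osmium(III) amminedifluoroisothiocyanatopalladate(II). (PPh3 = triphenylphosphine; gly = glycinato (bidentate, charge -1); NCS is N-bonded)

Cation [Os…]: ligand charges -1, Os(III) ⇒ ion charge 2+.
Anion [Pd…]: ligand charges -3, Pd(II) ⇒ ion charge 1−.
One 2+ cation requires 2 of the 1− anion.

[Os(gly)(PPh3)4][PdF2(NCS)(NH3)]2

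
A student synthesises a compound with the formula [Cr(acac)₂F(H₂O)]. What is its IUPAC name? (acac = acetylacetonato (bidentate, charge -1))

bis(acetylacetonato)aquafluorochromium(III)

There is no counter-ion, so the complex is neutral overall.
Ligand charges: 2×acetylacetonato (-1 each), 1×aqua (neutral), 1×fluoro (-1 each); total -3. So Cr + (-3) = 0, giving Cr = +3.
Ligands are named alphabetically: acetylacetonato before aqua before fluoro.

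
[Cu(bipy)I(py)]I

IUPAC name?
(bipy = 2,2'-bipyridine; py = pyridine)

The 1 iodide counter-ion carries a total charge of -1, so each complex ion is 1+.
Ligand charges: 1×iodo (-1 each), 1×2,2'-bipyridine (neutral), 1×pyridine (neutral); total -1. So Cu + (-1) = 1+, giving Cu = +2.
Ligands are named alphabetically: bipyridine before iodo before pyridine.

(2,2'-bipyridine)iodo(pyridine)copper(II) iodide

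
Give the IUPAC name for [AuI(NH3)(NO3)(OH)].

amminehydroxoiodonitratogold(III)

There is no counter-ion, so the complex is neutral overall.
Ligand charges: 1×nitrato (-1 each), 1×ammine (neutral), 1×hydroxo (-1 each), 1×iodo (-1 each); total -3. So Au + (-3) = 0, giving Au = +3.
Ligands are named alphabetically: ammine before hydroxo before iodo before nitrato.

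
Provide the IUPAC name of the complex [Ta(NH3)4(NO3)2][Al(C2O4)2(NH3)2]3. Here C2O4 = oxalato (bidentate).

Both ions are complex: the cation is named first with the plain metal name, the anion second with the -ate form; each ion's ligands are alphabetised independently.
Aluminium is always +3 in its complexes; the anion's ligand charges sum to -4, so the complex anion is 1−.
With 3 anions per cation, the cation must be 3×1 = 3+.
Cation: ligand charges sum to -2; for the ion to be 3+, Ta = +5.

tetraamminedinitratotantalum(V) diamminedioxalatoaluminate(III)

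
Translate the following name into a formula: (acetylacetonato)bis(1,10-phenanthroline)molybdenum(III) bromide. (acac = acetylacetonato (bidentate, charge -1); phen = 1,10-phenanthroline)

[Mo(acac)(phen)2]Br2

Ligands: 1 acetylacetonato (acac, -1), 2 1,10-phenanthroline (phen, neutral). Ligand charge sum = -1.
With Mo in oxidation state +3, the complex ion is [Mo...]^2+.
Charge balance with bromide (-1) requires 1 complex ion per 2 bromide.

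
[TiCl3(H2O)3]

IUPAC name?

There is no counter-ion, so the complex is neutral overall.
Ligand charges: 3×chloro (-1 each), 3×aqua (neutral); total -3. So Ti + (-3) = 0, giving Ti = +3.
Ligands are named alphabetically: aqua before chloro.

triaquatrichlorotitanium(III)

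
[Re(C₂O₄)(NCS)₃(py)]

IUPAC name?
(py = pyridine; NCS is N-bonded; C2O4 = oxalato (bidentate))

There is no counter-ion, so the complex is neutral overall.
Ligand charges: 1×pyridine (neutral), 3×isothiocyanato (-1 each), 1×oxalato (-2 each); total -5. So Re + (-5) = 0, giving Re = +5.
Ligands are named alphabetically: isothiocyanato before oxalato before pyridine.

triisothiocyanatooxalato(pyridine)rhenium(V)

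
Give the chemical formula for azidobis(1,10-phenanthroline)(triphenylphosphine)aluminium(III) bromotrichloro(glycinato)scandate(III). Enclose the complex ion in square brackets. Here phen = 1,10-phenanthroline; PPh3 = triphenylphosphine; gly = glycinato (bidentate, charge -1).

Cation [Al…]: ligand charges -1, Al(III) ⇒ ion charge 2+.
Anion [Sc…]: ligand charges -5, Sc(III) ⇒ ion charge 2−.
One 2+ cation balances one 2− anion.

[Al(N3)(phen)2(PPh3)][ScBrCl3(gly)]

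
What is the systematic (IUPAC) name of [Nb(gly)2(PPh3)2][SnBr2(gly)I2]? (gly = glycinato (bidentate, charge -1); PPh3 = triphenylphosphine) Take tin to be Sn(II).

Both ions are complex: the cation is named first with the plain metal name, the anion second with the -ate form; each ion's ligands are alphabetised independently.
Sn is given as +2; the anion's ligand charges sum to -5, so the complex anion is 3−.
A 1:1 salt means the cation carries the equal and opposite charge, 3+.
Cation: ligand charges sum to -2; for the ion to be 3+, Nb = +5.

bis(glycinato)bis(triphenylphosphine)niobium(V) dibromo(glycinato)diiodostannate(II)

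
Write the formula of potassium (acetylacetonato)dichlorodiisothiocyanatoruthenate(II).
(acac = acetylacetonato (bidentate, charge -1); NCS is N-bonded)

K3[Ru(acac)Cl2(NCS)2]

Ligands: 2 chloro (Cl, -1), 1 acetylacetonato (acac, -1), 2 isothiocyanato (NCS, -1). Ligand charge sum = -5.
Charge balance with potassium (+1) requires 1 complex ion per 3 potassium.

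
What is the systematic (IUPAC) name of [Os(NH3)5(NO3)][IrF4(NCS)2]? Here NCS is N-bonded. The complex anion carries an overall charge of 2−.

pentaamminenitratoosmium(III) tetrafluorodiisothiocyanatoiridate(IV)

Both ions are complex: the cation is named first with the plain metal name, the anion second with the -ate form; each ion's ligands are alphabetised independently.
The complex anion is given as 2−; its ligand charges sum to -6, so Ir = +4.
A 1:1 salt means the cation carries the equal and opposite charge, 2+.
Cation: ligand charges sum to -1; for the ion to be 2+, Os = +3.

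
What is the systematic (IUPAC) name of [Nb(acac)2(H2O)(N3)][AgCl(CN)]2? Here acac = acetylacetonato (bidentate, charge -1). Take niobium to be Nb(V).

Nb is given as +5; the cation's ligand charges sum to -3, so the complex cation is 2+.
With 2 anions per cation, each anion must be 2/2 = 1−.
Anion: ligand charges sum to -2; for the ion to be 1−, Ag = +1.

bis(acetylacetonato)aquaazidoniobium(V) chlorocyanoargentate(I)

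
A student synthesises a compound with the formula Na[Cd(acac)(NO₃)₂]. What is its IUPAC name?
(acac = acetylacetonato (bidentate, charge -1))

sodium (acetylacetonato)dinitratocadmate(II)

The 1 sodium counter-ion carries a total charge of +1, so each complex ion is 1−.
Ligand charges: 1×acetylacetonato (-1 each), 2×nitrato (-1 each); total -3. So Cd + (-3) = 1−, giving Cd = +2.
Ligands are named alphabetically: acetylacetonato before nitrato.
The complex ion is anionic, so cadmium takes the -ate form cadmate(II).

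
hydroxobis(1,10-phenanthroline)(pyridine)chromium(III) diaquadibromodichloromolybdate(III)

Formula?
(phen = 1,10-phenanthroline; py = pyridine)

[Cr(OH)(phen)2(py)][MoBr2Cl2(H2O)2]2

Cation [Cr…]: ligand charges -1, Cr(III) ⇒ ion charge 2+.
Anion [Mo…]: ligand charges -4, Mo(III) ⇒ ion charge 1−.
One 2+ cation requires 2 of the 1− anion.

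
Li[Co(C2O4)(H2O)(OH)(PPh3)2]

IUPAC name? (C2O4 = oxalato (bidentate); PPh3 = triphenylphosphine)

lithium aquahydroxooxalatobis(triphenylphosphine)cobaltate(II)

The 1 lithium counter-ion carries a total charge of +1, so each complex ion is 1−.
Ligand charges: 1×aqua (neutral), 1×hydroxo (-1 each), 1×oxalato (-2 each), 2×triphenylphosphine (neutral); total -3. So Co + (-3) = 1−, giving Co = +2.
Ligands are named alphabetically: aqua before hydroxo before oxalato before triphenylphosphine.
The complex ion is anionic, so cobalt takes the -ate form cobaltate(II).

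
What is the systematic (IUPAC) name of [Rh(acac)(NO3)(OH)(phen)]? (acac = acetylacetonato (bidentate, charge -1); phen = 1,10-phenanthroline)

There is no counter-ion, so the complex is neutral overall.
Ligand charges: 1×hydroxo (-1 each), 1×nitrato (-1 each), 1×acetylacetonato (-1 each), 1×1,10-phenanthroline (neutral); total -3. So Rh + (-3) = 0, giving Rh = +3.
Ligands are named alphabetically: acetylacetonato before hydroxo before nitrato before phenanthroline.

(acetylacetonato)hydroxonitrato(1,10-phenanthroline)rhodium(III)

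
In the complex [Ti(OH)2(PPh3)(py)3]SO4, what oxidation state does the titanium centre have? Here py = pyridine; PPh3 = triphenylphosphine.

+4

1 sulfate outside the brackets (-2 each) → the complex ion is 2+.
Ligand charges: 3×py neutral; 1×PPh3 neutral; 2×OH = -2; sum -2.
Ti + (-2) = 2+ ⇒ Ti is +4.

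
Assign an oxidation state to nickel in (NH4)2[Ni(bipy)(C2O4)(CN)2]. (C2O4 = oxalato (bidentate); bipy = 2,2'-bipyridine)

+2

2 ammonium outside the brackets (+1 each) → the complex ion is 2−.
Ligand charges: 1×C2O4 = -2; 1×bipy neutral; 2×CN = -2; sum -4.
Ni + (-4) = 2− ⇒ Ni is +2.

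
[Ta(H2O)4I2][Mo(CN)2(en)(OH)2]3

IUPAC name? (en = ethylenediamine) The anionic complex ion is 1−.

Both ions are complex: the cation is named first with the plain metal name, the anion second with the -ate form; each ion's ligands are alphabetised independently.
The complex anion is given as 1−; its ligand charges sum to -4, so Mo = +3.
With 3 anions per cation, the cation must be 3×1 = 3+.
Cation: ligand charges sum to -2; for the ion to be 3+, Ta = +5.

tetraaquadiiodotantalum(V) dicyano(ethylenediamine)dihydroxomolybdate(III)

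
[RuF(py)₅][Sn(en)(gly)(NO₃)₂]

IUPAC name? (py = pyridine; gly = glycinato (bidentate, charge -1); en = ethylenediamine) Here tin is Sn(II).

fluoropentakis(pyridine)ruthenium(II) (ethylenediamine)(glycinato)dinitratostannate(II)

Sn is given as +2; the anion's ligand charges sum to -3, so the complex anion is 1−.
A 1:1 salt means the cation carries the equal and opposite charge, 1+.
Cation: ligand charges sum to -1; for the ion to be 1+, Ru = +2.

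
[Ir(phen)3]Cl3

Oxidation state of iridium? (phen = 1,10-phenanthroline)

3 chloride outside the brackets (-1 each) → the complex ion is 3+.
Ligand charges: 3×phen neutral; sum 0.
Ir + (0) = 3+ ⇒ Ir is +3.

+3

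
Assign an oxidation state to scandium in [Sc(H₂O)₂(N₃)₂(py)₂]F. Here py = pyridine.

+3

1 fluoride outside the brackets (-1 each) → the complex ion is 1+.
Ligand charges: 2×N3 = -2; 2×H2O neutral; 2×py neutral; sum -2.
Sc + (-2) = 1+ ⇒ Sc is +3.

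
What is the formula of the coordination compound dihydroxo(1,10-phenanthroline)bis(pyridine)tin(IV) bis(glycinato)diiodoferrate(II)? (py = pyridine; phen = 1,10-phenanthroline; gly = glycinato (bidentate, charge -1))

[Sn(OH)2(phen)(py)2][Fe(gly)2I2]

Cation [Sn…]: ligand charges -2, Sn(IV) ⇒ ion charge 2+.
Anion [Fe…]: ligand charges -4, Fe(II) ⇒ ion charge 2−.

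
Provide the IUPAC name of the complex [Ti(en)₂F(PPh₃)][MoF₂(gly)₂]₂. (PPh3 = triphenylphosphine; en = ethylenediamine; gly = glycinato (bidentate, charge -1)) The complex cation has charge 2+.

bis(ethylenediamine)fluoro(triphenylphosphine)titanium(III) difluorobis(glycinato)molybdate(III)

Both ions are complex: the cation is named first with the plain metal name, the anion second with the -ate form; each ion's ligands are alphabetised independently.
The complex cation is given as 2+; its ligand charges sum to -1, so Ti = +3.
With 2 anions per cation, each anion must be 2/2 = 1−.
Anion: ligand charges sum to -4; for the ion to be 1−, Mo = +3.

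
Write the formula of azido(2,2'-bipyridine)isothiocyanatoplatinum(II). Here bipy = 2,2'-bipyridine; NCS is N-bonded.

[Pt(bipy)(N3)(NCS)]

Ligands: 1 2,2'-bipyridine (bipy, neutral), 1 isothiocyanato (NCS, -1), 1 azido (N3, -1). Ligand charge sum = -2.
With Pt in oxidation state +2, the complex ion is [Pt...].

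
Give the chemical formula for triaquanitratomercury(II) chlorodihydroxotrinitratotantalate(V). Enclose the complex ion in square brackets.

[Hg(H2O)3(NO3)][TaCl(NO3)3(OH)2]

Cation [Hg…]: ligand charges -1, Hg(II) ⇒ ion charge 1+.
Anion [Ta…]: ligand charges -6, Ta(V) ⇒ ion charge 1−.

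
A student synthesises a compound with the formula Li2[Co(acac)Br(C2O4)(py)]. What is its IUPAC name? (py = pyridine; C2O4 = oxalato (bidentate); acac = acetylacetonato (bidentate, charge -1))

lithium (acetylacetonato)bromooxalato(pyridine)cobaltate(II)

The 2 lithium counter-ions carry a total charge of +2, so each complex ion is 2−.
Ligand charges: 1×pyridine (neutral), 1×bromo (-1 each), 1×oxalato (-2 each), 1×acetylacetonato (-1 each); total -4. So Co + (-4) = 2−, giving Co = +2.
Ligands are named alphabetically: acetylacetonato before bromo before oxalato before pyridine.
The complex ion is anionic, so cobalt takes the -ate form cobaltate(II).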